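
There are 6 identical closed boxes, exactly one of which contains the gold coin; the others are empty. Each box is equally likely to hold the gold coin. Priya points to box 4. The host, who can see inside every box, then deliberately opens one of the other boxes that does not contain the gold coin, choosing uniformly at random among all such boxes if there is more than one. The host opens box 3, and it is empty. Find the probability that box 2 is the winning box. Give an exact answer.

5/24

Consider each possible location of the gold coin in turn.
If it is in any of boxes 1, 2, 5, and 6 (prior 1/6 each): the host has 4 equally likely choices, so probability 1/4; weight (1/6)·(1/4) = 1/24 each.
If it is in box 3 (prior 1/6): the host opened box 3, so this case is ruled out; weight (1/6)·0 = 0.
If it is in box 4 (prior 1/6): the host has 5 equally likely choices, so probability 1/5; weight (1/6)·(1/5) = 1/30.
The weights sum to 1/5.
So P(the gold coin in box 2 | the host opened box 3) = (1/24) / (1/5) = 5/24.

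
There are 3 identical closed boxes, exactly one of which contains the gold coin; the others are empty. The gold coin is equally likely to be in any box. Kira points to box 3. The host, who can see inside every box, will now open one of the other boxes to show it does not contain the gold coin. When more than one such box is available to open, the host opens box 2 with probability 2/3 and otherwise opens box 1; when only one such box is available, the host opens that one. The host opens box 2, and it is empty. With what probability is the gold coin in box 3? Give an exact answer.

Apply Bayes' rule, conditioning on where the gold coin actually is.
If it is in box 1 (prior 1/3): only box 2 is available, probability 1; weight (1/3)·1 = 1/3.
If it is in box 2 (prior 1/3): the host opened box 2, so this case is ruled out; weight (1/3)·0 = 0.
If it is in box 3 (prior 1/3): box 2 is available, opened with probability 2/3; weight (1/3)·(2/3) = 2/9.
The weights sum to 5/9.
So P(the gold coin in box 3 | the host opened box 2) = (2/9) / (5/9) = 2/5.

2/5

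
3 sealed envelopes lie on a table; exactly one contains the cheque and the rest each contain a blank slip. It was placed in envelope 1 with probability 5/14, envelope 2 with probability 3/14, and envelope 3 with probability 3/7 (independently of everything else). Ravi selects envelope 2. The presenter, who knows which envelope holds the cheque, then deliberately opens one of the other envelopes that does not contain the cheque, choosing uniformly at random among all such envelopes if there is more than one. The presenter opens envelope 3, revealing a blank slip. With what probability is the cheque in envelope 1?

Condition on the true location of the cheque.
If it is in envelope 1 (prior 5/14): the presenter has no choice, probability 1; weight (5/14)·1 = 5/14.
If it is in envelope 2 (prior 3/14): the presenter has 2 equally likely choices, so probability 1/2; weight (3/14)·(1/2) = 3/28.
If it is in envelope 3 (prior 3/7): the presenter opened envelope 3, so this case is ruled out; weight (3/7)·0 = 0.
The weights sum to 13/28.
So P(the cheque in envelope 1 | the presenter opened envelope 3) = (5/14) / (13/28) = 10/13.

10/13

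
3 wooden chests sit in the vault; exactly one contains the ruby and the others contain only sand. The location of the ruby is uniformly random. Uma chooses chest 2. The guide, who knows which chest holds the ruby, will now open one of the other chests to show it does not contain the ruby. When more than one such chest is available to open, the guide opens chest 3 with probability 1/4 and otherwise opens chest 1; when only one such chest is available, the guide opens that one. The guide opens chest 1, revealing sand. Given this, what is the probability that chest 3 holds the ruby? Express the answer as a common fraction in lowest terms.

4/7

Apply Bayes' rule, conditioning on where the ruby actually is.
If it is in chest 1 (prior 1/3): the guide opened chest 1, so this case is ruled out; weight (1/3)·0 = 0.
If it is in chest 2 (prior 1/3): chest 3 is available but not opened, probability 3/4; weight (1/3)·(3/4) = 1/4.
If it is in chest 3 (prior 1/3): only chest 1 is available, probability 1; weight (1/3)·1 = 1/3.
The weights sum to 7/12.
So P(the ruby in chest 3 | the guide opened chest 1) = (1/3) / (7/12) = 4/7.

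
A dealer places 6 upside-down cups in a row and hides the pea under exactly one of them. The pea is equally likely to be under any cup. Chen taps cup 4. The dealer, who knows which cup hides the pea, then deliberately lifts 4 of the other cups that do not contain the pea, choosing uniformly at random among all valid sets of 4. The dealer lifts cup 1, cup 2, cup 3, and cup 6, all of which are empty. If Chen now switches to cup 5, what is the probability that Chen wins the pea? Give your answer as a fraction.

Condition on the true location of the pea.
If it is under any of cups 1, 2, 3, and 6 (prior 1/6 each): that cup was opened and seen not to hold the prize — ruled out; weight (1/6)·0 = 0 each.
If it is under cup 4 (prior 1/6): the dealer has 5 equally likely choices, so probability 1/5; weight (1/6)·(1/5) = 1/30.
If it is under cup 5 (prior 1/6): the dealer has no choice, probability 1; weight (1/6)·1 = 1/6.
The weights sum to 1/5.
So P(the pea under cup 5 | the dealer opened cup 1, cup 2, cup 3, and cup 6) = (1/6) / (1/5) = 5/6.

5/6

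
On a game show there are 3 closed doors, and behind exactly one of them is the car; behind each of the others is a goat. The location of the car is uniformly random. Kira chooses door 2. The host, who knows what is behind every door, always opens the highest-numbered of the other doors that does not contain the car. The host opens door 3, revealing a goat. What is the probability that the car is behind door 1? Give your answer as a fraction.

Consider each possible location of the car in turn.
If it is behind either of doors 1 and 2 (prior 1/3 each): door 3 is the highest-numbered option available, probability 1; weight (1/3)·1 = 1/3 each.
If it is behind door 3 (prior 1/3): the host opened door 3, so this case is ruled out; weight (1/3)·0 = 0.
The weights sum to 2/3.
So P(the car behind door 1 | the host opened door 3) = (1/3) / (2/3) = 1/2.

1/2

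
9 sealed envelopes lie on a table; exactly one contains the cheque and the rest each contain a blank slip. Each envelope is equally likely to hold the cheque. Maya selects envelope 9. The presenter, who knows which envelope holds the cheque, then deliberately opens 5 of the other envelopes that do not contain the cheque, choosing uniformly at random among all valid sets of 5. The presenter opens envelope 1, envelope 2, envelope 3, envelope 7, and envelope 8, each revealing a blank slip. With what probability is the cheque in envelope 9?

1/9

Consider each possible location of the cheque in turn.
If it is in any of envelopes 1, 2, 3, 7, and 8 (prior 1/9 each): that envelope was opened and seen not to hold the prize — ruled out; weight (1/9)·0 = 0 each.
If it is in any of envelopes 4, 5, and 6 (prior 1/9 each): the presenter has 21 equally likely choices, so probability 1/21; weight (1/9)·(1/21) = 1/189 each.
If it is in envelope 9 (prior 1/9): the presenter has 56 equally likely choices, so probability 1/56; weight (1/9)·(1/56) = 1/504.
The weights sum to 1/56.
So P(the cheque in envelope 9 | the presenter opened envelope 1, envelope 2, envelope 3, envelope 7, and envelope 8) = (1/504) / (1/56) = 1/9.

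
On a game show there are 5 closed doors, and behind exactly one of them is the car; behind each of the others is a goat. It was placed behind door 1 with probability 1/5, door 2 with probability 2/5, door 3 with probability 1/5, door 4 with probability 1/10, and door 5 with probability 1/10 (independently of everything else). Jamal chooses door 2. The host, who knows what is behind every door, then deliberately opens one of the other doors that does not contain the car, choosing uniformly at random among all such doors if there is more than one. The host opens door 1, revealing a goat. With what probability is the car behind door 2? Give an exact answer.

3/7

Consider each possible location of the car in turn.
If it is behind door 1 (prior 1/5): the host opened door 1, so this case is ruled out; weight (1/5)·0 = 0.
If it is behind door 2 (prior 2/5): the host has 4 equally likely choices, so probability 1/4; weight (2/5)·(1/4) = 1/10.
If it is behind door 3 (prior 1/5): the host has 3 equally likely choices, so probability 1/3; weight (1/5)·(1/3) = 1/15.
If it is behind either of doors 4 and 5 (prior 1/10 each): the host has 3 equally likely choices, so probability 1/3; weight (1/10)·(1/3) = 1/30 each.
The weights sum to 7/30.
So P(the car behind door 2 | the host opened door 1) = (1/10) / (7/30) = 3/7.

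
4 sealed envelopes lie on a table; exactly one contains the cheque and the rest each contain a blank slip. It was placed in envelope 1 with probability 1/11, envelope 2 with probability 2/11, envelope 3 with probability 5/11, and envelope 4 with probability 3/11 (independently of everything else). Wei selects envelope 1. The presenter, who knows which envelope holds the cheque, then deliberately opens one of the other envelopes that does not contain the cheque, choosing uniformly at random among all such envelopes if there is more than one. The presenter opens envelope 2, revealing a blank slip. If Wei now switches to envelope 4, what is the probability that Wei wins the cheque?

9/26

Apply Bayes' rule, conditioning on where the cheque actually is.
If it is in envelope 1 (prior 1/11): the presenter has 3 equally likely choices, so probability 1/3; weight (1/11)·(1/3) = 1/33.
If it is in envelope 2 (prior 2/11): the presenter opened envelope 2, so this case is ruled out; weight (2/11)·0 = 0.
If it is in envelope 3 (prior 5/11): the presenter has 2 equally likely choices, so probability 1/2; weight (5/11)·(1/2) = 5/22.
If it is in envelope 4 (prior 3/11): the presenter has 2 equally likely choices, so probability 1/2; weight (3/11)·(1/2) = 3/22.
The weights sum to 13/33.
So P(the cheque in envelope 4 | the presenter opened envelope 2) = (3/22) / (13/33) = 9/26.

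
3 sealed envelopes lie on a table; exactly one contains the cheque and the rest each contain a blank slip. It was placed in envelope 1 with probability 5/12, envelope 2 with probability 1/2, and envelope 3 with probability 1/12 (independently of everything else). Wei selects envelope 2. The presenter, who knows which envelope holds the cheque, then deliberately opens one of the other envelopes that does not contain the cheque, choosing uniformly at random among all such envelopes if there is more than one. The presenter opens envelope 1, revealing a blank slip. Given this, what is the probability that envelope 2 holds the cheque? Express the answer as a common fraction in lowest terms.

3/4

Consider each possible location of the cheque in turn.
If it is in envelope 1 (prior 5/12): the presenter opened envelope 1, so this case is ruled out; weight (5/12)·0 = 0.
If it is in envelope 2 (prior 1/2): the presenter has 2 equally likely choices, so probability 1/2; weight (1/2)·(1/2) = 1/4.
If it is in envelope 3 (prior 1/12): the presenter has no choice, probability 1; weight (1/12)·1 = 1/12.
The weights sum to 1/3.
So P(the cheque in envelope 2 | the presenter opened envelope 1) = (1/4) / (1/3) = 3/4.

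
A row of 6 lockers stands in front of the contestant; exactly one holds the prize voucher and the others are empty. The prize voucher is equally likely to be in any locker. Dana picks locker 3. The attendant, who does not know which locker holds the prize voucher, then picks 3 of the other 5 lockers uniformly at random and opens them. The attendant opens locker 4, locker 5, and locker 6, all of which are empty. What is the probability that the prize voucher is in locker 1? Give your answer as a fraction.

Because the attendant chose which lockers to open without knowing where the prize voucher is, the choice is independent of the prize location. Learning that none of the 3 opened lockers holds the prize voucher simply rules out those 3 locations and leaves the remaining 3 lockers still equally likely by symmetry.
So P(the prize voucher in locker 1) = 1/3.

1/3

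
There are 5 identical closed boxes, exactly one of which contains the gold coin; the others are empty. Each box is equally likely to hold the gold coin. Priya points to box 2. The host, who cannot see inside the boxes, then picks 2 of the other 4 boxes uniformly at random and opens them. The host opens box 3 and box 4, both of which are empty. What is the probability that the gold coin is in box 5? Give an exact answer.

1/3

Because the host chose which boxes to open without knowing where the gold coin is, the choice is independent of the prize location. Learning that none of the 2 opened boxes holds the gold coin simply rules out those 2 locations and leaves the remaining 3 boxes still equally likely by symmetry.
So P(the gold coin in box 5) = 1/3.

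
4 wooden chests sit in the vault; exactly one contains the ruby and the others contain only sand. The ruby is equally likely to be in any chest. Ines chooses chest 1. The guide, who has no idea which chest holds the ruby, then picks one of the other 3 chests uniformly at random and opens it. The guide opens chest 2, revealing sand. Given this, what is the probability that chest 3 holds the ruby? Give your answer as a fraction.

Apply Bayes' rule, conditioning on where the ruby actually is.
If it is in any of chests 1, 3, and 4 (prior 1/4 each): the guide picks chest 2 with probability 1/3 regardless, and it is not the prize; weight (1/4)·(1/3) = 1/12 each.
If it is in chest 2 (prior 1/4): the guide opened chest 2, so this case is ruled out; weight (1/4)·0 = 0.
The weights sum to 1/4.
So P(the ruby in chest 3 | the guide opened chest 2) = (1/12) / (1/4) = 1/3.

1/3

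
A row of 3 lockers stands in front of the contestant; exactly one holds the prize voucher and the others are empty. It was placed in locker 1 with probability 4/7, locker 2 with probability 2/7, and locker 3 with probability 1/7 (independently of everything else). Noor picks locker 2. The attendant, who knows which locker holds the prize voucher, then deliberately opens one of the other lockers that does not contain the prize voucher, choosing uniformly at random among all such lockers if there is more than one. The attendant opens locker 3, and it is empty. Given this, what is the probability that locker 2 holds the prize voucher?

Apply Bayes' rule, conditioning on where the prize voucher actually is.
If it is in locker 1 (prior 4/7): the attendant has no choice, probability 1; weight (4/7)·1 = 4/7.
If it is in locker 2 (prior 2/7): the attendant has 2 equally likely choices, so probability 1/2; weight (2/7)·(1/2) = 1/7.
If it is in locker 3 (prior 1/7): the attendant opened locker 3, so this case is ruled out; weight (1/7)·0 = 0.
The weights sum to 5/7.
So P(the prize voucher in locker 2 | the attendant opened locker 3) = (1/7) / (5/7) = 1/5.

1/5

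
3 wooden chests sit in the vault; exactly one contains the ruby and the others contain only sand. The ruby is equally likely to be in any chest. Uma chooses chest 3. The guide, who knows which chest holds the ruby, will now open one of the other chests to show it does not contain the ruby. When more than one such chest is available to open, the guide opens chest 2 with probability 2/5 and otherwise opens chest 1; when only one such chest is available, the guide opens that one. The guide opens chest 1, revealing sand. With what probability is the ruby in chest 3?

3/8

Apply Bayes' rule, conditioning on where the ruby actually is.
If it is in chest 1 (prior 1/3): the guide opened chest 1, so this case is ruled out; weight (1/3)·0 = 0.
If it is in chest 2 (prior 1/3): only chest 1 is available, probability 1; weight (1/3)·1 = 1/3.
If it is in chest 3 (prior 1/3): chest 2 is available but not opened, probability 3/5; weight (1/3)·(3/5) = 1/5.
The weights sum to 8/15.
So P(the ruby in chest 3 | the guide opened chest 1) = (1/5) / (8/15) = 3/8.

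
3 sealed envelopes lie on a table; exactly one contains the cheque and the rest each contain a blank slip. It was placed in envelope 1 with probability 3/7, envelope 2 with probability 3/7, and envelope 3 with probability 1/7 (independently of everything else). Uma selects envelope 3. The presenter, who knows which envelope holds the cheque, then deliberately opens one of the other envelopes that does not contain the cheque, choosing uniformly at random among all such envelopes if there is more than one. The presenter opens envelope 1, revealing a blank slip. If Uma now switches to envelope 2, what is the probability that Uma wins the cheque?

Apply Bayes' rule, conditioning on where the cheque actually is.
If it is in envelope 1 (prior 3/7): the presenter opened envelope 1, so this case is ruled out; weight (3/7)·0 = 0.
If it is in envelope 2 (prior 3/7): the presenter has no choice, probability 1; weight (3/7)·1 = 3/7.
If it is in envelope 3 (prior 1/7): the presenter has 2 equally likely choices, so probability 1/2; weight (1/7)·(1/2) = 1/14.
The weights sum to 1/2.
So P(the cheque in envelope 2 | the presenter opened envelope 1) = (3/7) / (1/2) = 6/7.

6/7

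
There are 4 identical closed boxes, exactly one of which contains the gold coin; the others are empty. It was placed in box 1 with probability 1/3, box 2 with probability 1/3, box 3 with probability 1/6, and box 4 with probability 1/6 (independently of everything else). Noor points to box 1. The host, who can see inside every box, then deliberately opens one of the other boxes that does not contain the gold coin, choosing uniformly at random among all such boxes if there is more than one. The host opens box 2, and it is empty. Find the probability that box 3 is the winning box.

Apply Bayes' rule, conditioning on where the gold coin actually is.
If it is in box 1 (prior 1/3): the host has 3 equally likely choices, so probability 1/3; weight (1/3)·(1/3) = 1/9.
If it is in box 2 (prior 1/3): the host opened box 2, so this case is ruled out; weight (1/3)·0 = 0.
If it is in either of boxes 3 and 4 (prior 1/6 each): the host has 2 equally likely choices, so probability 1/2; weight (1/6)·(1/2) = 1/12 each.
The weights sum to 5/18.
So P(the gold coin in box 3 | the host opened box 2) = (1/12) / (5/18) = 3/10.

3/10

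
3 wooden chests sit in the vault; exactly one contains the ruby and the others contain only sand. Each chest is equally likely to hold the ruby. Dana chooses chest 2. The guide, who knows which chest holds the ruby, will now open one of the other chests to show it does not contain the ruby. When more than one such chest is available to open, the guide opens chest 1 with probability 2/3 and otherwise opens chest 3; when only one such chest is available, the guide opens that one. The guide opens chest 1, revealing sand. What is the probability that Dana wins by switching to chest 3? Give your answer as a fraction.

3/5

Apply Bayes' rule, conditioning on where the ruby actually is.
If it is in chest 1 (prior 1/3): the guide opened chest 1, so this case is ruled out; weight (1/3)·0 = 0.
If it is in chest 2 (prior 1/3): chest 1 is available, opened with probability 2/3; weight (1/3)·(2/3) = 2/9.
If it is in chest 3 (prior 1/3): only chest 1 is available, probability 1; weight (1/3)·1 = 1/3.
The weights sum to 5/9.
So P(the ruby in chest 3 | the guide opened chest 1) = (1/3) / (5/9) = 3/5.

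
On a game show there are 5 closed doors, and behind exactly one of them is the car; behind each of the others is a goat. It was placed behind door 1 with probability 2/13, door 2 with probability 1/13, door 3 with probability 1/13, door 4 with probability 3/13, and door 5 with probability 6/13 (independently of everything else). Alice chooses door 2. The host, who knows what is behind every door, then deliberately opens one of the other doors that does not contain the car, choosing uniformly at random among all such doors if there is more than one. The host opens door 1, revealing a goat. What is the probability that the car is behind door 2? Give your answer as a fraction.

3/43

Apply Bayes' rule, conditioning on where the car actually is.
If it is behind door 1 (prior 2/13): the host opened door 1, so this case is ruled out; weight (2/13)·0 = 0.
If it is behind door 2 (prior 1/13): the host has 4 equally likely choices, so probability 1/4; weight (1/13)·(1/4) = 1/52.
If it is behind door 3 (prior 1/13): the host has 3 equally likely choices, so probability 1/3; weight (1/13)·(1/3) = 1/39.
If it is behind door 4 (prior 3/13): the host has 3 equally likely choices, so probability 1/3; weight (3/13)·(1/3) = 1/13.
If it is behind door 5 (prior 6/13): the host has 3 equally likely choices, so probability 1/3; weight (6/13)·(1/3) = 2/13.
The weights sum to 43/156.
So P(the car behind door 2 | the host opened door 1) = (1/52) / (43/156) = 3/43.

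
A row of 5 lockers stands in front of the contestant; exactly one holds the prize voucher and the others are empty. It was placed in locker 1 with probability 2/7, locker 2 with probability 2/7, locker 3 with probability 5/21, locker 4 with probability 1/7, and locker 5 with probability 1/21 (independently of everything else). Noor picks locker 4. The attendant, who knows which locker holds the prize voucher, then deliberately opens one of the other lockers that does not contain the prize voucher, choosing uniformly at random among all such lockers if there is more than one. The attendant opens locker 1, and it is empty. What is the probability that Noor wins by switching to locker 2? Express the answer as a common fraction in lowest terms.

8/19

Apply Bayes' rule, conditioning on where the prize voucher actually is.
If it is in locker 1 (prior 2/7): the attendant opened locker 1, so this case is ruled out; weight (2/7)·0 = 0.
If it is in locker 2 (prior 2/7): the attendant has 3 equally likely choices, so probability 1/3; weight (2/7)·(1/3) = 2/21.
If it is in locker 3 (prior 5/21): the attendant has 3 equally likely choices, so probability 1/3; weight (5/21)·(1/3) = 5/63.
If it is in locker 4 (prior 1/7): the attendant has 4 equally likely choices, so probability 1/4; weight (1/7)·(1/4) = 1/28.
If it is in locker 5 (prior 1/21): the attendant has 3 equally likely choices, so probability 1/3; weight (1/21)·(1/3) = 1/63.
The weights sum to 19/84.
So P(the prize voucher in locker 2 | the attendant opened locker 1) = (2/21) / (19/84) = 8/19.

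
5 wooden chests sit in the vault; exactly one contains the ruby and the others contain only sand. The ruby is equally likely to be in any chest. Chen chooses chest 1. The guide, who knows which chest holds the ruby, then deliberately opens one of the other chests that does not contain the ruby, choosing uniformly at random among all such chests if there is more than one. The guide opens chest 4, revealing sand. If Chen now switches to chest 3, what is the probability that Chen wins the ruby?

4/15

Condition on the true location of the ruby.
If it is in chest 1 (prior 1/5): the guide has 4 equally likely choices, so probability 1/4; weight (1/5)·(1/4) = 1/20.
If it is in any of chests 2, 3, and 5 (prior 1/5 each): the guide has 3 equally likely choices, so probability 1/3; weight (1/5)·(1/3) = 1/15 each.
If it is in chest 4 (prior 1/5): the guide opened chest 4, so this case is ruled out; weight (1/5)·0 = 0.
The weights sum to 1/4.
So P(the ruby in chest 3 | the guide opened chest 4) = (1/15) / (1/4) = 4/15.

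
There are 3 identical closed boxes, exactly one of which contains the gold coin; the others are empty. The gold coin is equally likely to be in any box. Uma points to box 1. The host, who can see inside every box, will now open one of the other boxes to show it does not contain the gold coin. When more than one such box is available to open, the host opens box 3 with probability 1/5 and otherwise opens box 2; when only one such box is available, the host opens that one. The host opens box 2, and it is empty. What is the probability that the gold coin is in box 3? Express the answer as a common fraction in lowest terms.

5/9

Consider each possible location of the gold coin in turn.
If it is in box 1 (prior 1/3): box 3 is available but not opened, probability 4/5; weight (1/3)·(4/5) = 4/15.
If it is in box 2 (prior 1/3): the host opened box 2, so this case is ruled out; weight (1/3)·0 = 0.
If it is in box 3 (prior 1/3): only box 2 is available, probability 1; weight (1/3)·1 = 1/3.
The weights sum to 3/5.
So P(the gold coin in box 3 | the host opened box 2) = (1/3) / (3/5) = 5/9.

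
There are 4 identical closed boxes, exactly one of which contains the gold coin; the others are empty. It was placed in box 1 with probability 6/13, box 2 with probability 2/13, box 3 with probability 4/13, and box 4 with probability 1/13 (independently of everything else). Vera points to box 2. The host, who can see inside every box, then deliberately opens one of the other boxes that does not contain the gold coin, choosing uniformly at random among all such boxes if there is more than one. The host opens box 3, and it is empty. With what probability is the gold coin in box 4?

Condition on the true location of the gold coin.
If it is in box 1 (prior 6/13): the host has 2 equally likely choices, so probability 1/2; weight (6/13)·(1/2) = 3/13.
If it is in box 2 (prior 2/13): the host has 3 equally likely choices, so probability 1/3; weight (2/13)·(1/3) = 2/39.
If it is in box 3 (prior 4/13): the host opened box 3, so this case is ruled out; weight (4/13)·0 = 0.
If it is in box 4 (prior 1/13): the host has 2 equally likely choices, so probability 1/2; weight (1/13)·(1/2) = 1/26.
The weights sum to 25/78.
So P(the gold coin in box 4 | the host opened box 3) = (1/26) / (25/78) = 3/25.

3/25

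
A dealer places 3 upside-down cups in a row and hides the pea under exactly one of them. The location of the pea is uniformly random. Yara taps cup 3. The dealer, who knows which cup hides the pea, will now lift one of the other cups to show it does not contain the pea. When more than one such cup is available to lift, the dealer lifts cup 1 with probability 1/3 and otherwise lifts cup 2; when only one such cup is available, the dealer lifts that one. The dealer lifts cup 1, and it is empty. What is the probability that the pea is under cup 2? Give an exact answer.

3/4

Consider each possible location of the pea in turn.
If it is under cup 1 (prior 1/3): the dealer opened cup 1, so this case is ruled out; weight (1/3)·0 = 0.
If it is under cup 2 (prior 1/3): only cup 1 is available, probability 1; weight (1/3)·1 = 1/3.
If it is under cup 3 (prior 1/3): cup 1 is available, opened with probability 1/3; weight (1/3)·(1/3) = 1/9.
The weights sum to 4/9.
So P(the pea under cup 2 | the dealer opened cup 1) = (1/3) / (4/9) = 3/4.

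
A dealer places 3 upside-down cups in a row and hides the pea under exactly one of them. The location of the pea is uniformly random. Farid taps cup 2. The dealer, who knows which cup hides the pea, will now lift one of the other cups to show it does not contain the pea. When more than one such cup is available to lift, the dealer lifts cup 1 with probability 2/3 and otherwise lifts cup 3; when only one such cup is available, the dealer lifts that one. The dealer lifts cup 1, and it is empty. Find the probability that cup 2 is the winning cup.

Apply Bayes' rule, conditioning on where the pea actually is.
If it is under cup 1 (prior 1/3): the dealer opened cup 1, so this case is ruled out; weight (1/3)·0 = 0.
If it is under cup 2 (prior 1/3): cup 1 is available, opened with probability 2/3; weight (1/3)·(2/3) = 2/9.
If it is under cup 3 (prior 1/3): only cup 1 is available, probability 1; weight (1/3)·1 = 1/3.
The weights sum to 5/9.
So P(the pea under cup 2 | the dealer opened cup 1) = (2/9) / (5/9) = 2/5.

2/5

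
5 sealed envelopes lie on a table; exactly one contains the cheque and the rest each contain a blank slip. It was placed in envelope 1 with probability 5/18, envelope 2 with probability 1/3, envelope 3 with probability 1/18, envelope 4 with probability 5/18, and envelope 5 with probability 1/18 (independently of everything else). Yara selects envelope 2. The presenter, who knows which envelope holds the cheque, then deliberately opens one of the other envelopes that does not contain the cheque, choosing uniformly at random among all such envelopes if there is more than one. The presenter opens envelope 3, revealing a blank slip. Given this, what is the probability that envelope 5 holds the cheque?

Condition on the true location of the cheque.
If it is in either of envelopes 1 and 4 (prior 5/18 each): the presenter has 3 equally likely choices, so probability 1/3; weight (5/18)·(1/3) = 5/54 each.
If it is in envelope 2 (prior 1/3): the presenter has 4 equally likely choices, so probability 1/4; weight (1/3)·(1/4) = 1/12.
If it is in envelope 3 (prior 1/18): the presenter opened envelope 3, so this case is ruled out; weight (1/18)·0 = 0.
If it is in envelope 5 (prior 1/18): the presenter has 3 equally likely choices, so probability 1/3; weight (1/18)·(1/3) = 1/54.
The weights sum to 31/108.
So P(the cheque in envelope 5 | the presenter opened envelope 3) = (1/54) / (31/108) = 2/31.

2/31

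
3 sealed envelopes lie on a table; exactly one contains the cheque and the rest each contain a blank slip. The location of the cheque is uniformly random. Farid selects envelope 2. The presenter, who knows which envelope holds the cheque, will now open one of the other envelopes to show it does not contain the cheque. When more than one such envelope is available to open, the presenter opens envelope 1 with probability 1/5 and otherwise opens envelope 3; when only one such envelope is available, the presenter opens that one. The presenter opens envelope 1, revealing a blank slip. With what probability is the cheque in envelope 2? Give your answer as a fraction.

Apply Bayes' rule, conditioning on where the cheque actually is.
If it is in envelope 1 (prior 1/3): the presenter opened envelope 1, so this case is ruled out; weight (1/3)·0 = 0.
If it is in envelope 2 (prior 1/3): envelope 1 is available, opened with probability 1/5; weight (1/3)·(1/5) = 1/15.
If it is in envelope 3 (prior 1/3): only envelope 1 is available, probability 1; weight (1/3)·1 = 1/3.
The weights sum to 2/5.
So P(the cheque in envelope 2 | the presenter opened envelope 1) = (1/15) / (2/5) = 1/6.

1/6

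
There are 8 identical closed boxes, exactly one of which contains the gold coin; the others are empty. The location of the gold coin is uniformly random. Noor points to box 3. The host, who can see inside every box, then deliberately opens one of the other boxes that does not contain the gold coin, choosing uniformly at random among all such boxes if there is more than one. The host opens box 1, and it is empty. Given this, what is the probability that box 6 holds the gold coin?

7/48

Apply Bayes' rule, conditioning on where the gold coin actually is.
If it is in box 1 (prior 1/8): the host opened box 1, so this case is ruled out; weight (1/8)·0 = 0.
If it is in any of boxes 2, 4, 5, 6, 7, and 8 (prior 1/8 each): the host has 6 equally likely choices, so probability 1/6; weight (1/8)·(1/6) = 1/48 each.
If it is in box 3 (prior 1/8): the host has 7 equally likely choices, so probability 1/7; weight (1/8)·(1/7) = 1/56.
The weights sum to 1/7.
So P(the gold coin in box 6 | the host opened box 1) = (1/48) / (1/7) = 7/48.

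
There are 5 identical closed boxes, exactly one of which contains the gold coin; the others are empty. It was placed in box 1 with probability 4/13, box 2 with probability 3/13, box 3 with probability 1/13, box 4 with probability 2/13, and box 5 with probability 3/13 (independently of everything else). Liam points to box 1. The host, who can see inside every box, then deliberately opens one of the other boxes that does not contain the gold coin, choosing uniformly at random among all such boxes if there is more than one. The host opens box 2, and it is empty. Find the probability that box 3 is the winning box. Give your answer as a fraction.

Condition on the true location of the gold coin.
If it is in box 1 (prior 4/13): the host has 4 equally likely choices, so probability 1/4; weight (4/13)·(1/4) = 1/13.
If it is in box 2 (prior 3/13): the host opened box 2, so this case is ruled out; weight (3/13)·0 = 0.
If it is in box 3 (prior 1/13): the host has 3 equally likely choices, so probability 1/3; weight (1/13)·(1/3) = 1/39.
If it is in box 4 (prior 2/13): the host has 3 equally likely choices, so probability 1/3; weight (2/13)·(1/3) = 2/39.
If it is in box 5 (prior 3/13): the host has 3 equally likely choices, so probability 1/3; weight (3/13)·(1/3) = 1/13.
The weights sum to 3/13.
So P(the gold coin in box 3 | the host opened box 2) = (1/39) / (3/13) = 1/9.

1/9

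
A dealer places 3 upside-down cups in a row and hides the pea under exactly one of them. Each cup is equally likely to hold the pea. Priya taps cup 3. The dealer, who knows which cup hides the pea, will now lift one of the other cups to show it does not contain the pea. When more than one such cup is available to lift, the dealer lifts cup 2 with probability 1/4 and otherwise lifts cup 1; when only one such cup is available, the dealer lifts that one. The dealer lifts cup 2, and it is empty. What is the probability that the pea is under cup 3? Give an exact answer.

Consider each possible location of the pea in turn.
If it is under cup 1 (prior 1/3): only cup 2 is available, probability 1; weight (1/3)·1 = 1/3.
If it is under cup 2 (prior 1/3): the dealer opened cup 2, so this case is ruled out; weight (1/3)·0 = 0.
If it is under cup 3 (prior 1/3): cup 2 is available, opened with probability 1/4; weight (1/3)·(1/4) = 1/12.
The weights sum to 5/12.
So P(the pea under cup 3 | the dealer opened cup 2) = (1/12) / (5/12) = 1/5.

1/5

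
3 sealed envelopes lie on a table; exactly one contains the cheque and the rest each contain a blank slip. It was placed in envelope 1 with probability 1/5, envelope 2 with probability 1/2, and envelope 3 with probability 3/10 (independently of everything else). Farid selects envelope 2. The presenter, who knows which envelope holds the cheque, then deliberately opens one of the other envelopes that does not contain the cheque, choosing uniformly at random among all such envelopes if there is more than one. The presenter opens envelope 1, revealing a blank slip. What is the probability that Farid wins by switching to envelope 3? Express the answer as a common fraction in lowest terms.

6/11

Apply Bayes' rule, conditioning on where the cheque actually is.
If it is in envelope 1 (prior 1/5): the presenter opened envelope 1, so this case is ruled out; weight (1/5)·0 = 0.
If it is in envelope 2 (prior 1/2): the presenter has 2 equally likely choices, so probability 1/2; weight (1/2)·(1/2) = 1/4.
If it is in envelope 3 (prior 3/10): the presenter has no choice, probability 1; weight (3/10)·1 = 3/10.
The weights sum to 11/20.
So P(the cheque in envelope 3 | the presenter opened envelope 1) = (3/10) / (11/20) = 6/11.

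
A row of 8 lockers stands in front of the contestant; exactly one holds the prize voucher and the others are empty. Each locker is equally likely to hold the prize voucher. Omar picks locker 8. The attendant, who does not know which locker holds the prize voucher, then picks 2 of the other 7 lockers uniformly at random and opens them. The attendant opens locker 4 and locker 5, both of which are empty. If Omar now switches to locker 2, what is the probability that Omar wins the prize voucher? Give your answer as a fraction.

Condition on the true location of the prize voucher.
If it is in any of lockers 1, 2, 3, 6, 7, and 8 (prior 1/8 each): the attendant picks exactly this set with probability 1/21 regardless, and none is the prize; weight (1/8)·(1/21) = 1/168 each.
If it is in either of lockers 4 and 5 (prior 1/8 each): that locker was opened and seen not to hold the prize — ruled out; weight (1/8)·0 = 0 each.
The weights sum to 1/28.
So P(the prize voucher in locker 2 | the attendant opened locker 4 and locker 5) = (1/168) / (1/28) = 1/6.

1/6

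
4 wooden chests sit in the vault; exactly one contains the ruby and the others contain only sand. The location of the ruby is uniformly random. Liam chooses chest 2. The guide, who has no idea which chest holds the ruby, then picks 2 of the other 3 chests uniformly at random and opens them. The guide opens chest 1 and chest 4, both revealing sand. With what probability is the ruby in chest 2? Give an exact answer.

Apply Bayes' rule, conditioning on where the ruby actually is.
If it is in either of chests 1 and 4 (prior 1/4 each): that chest was opened and seen not to hold the prize — ruled out; weight (1/4)·0 = 0 each.
If it is in either of chests 2 and 3 (prior 1/4 each): the guide picks exactly this set with probability 1/3 regardless, and none is the prize; weight (1/4)·(1/3) = 1/12 each.
The weights sum to 1/6.
So P(the ruby in chest 2 | the guide opened chest 1 and chest 4) = (1/12) / (1/6) = 1/2.

1/2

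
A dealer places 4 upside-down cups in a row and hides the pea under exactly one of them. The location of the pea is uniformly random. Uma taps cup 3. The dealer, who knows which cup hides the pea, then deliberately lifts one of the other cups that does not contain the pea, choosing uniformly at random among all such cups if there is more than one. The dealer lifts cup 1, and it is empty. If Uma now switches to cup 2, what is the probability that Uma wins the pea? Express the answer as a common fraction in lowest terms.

Consider each possible location of the pea in turn.
If it is under cup 1 (prior 1/4): the dealer opened cup 1, so this case is ruled out; weight (1/4)·0 = 0.
If it is under either of cups 2 and 4 (prior 1/4 each): the dealer has 2 equally likely choices, so probability 1/2; weight (1/4)·(1/2) = 1/8 each.
If it is under cup 3 (prior 1/4): the dealer has 3 equally likely choices, so probability 1/3; weight (1/4)·(1/3) = 1/12.
The weights sum to 1/3.
So P(the pea under cup 2 | the dealer opened cup 1) = (1/8) / (1/3) = 3/8.

3/8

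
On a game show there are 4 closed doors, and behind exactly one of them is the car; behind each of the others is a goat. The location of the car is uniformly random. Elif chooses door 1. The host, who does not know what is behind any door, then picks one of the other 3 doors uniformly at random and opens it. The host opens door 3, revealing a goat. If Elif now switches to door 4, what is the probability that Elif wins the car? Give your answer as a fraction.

Because the host chose which door to open without knowing where the car is, the choice is independent of the prize location. Learning that door 3 does not hold the car simply rules out that one location and leaves the remaining 3 doors still equally likely by symmetry.
So P(the car behind door 4) = 1/3.

1/3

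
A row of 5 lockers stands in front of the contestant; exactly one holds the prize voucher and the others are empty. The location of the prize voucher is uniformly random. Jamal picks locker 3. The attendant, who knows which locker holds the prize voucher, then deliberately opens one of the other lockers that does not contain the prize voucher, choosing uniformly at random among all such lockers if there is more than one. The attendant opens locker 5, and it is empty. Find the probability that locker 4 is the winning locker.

Condition on the true location of the prize voucher.
If it is in any of lockers 1, 2, and 4 (prior 1/5 each): the attendant has 3 equally likely choices, so probability 1/3; weight (1/5)·(1/3) = 1/15 each.
If it is in locker 3 (prior 1/5): the attendant has 4 equally likely choices, so probability 1/4; weight (1/5)·(1/4) = 1/20.
If it is in locker 5 (prior 1/5): the attendant opened locker 5, so this case is ruled out; weight (1/5)·0 = 0.
The weights sum to 1/4.
So P(the prize voucher in locker 4 | the attendant opened locker 5) = (1/15) / (1/4) = 4/15.

4/15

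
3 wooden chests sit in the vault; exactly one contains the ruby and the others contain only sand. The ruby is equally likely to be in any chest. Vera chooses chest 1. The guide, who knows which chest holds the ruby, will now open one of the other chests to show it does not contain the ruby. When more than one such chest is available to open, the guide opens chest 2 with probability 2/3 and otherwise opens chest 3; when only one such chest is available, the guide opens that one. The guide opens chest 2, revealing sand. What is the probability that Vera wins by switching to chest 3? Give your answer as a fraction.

Apply Bayes' rule, conditioning on where the ruby actually is.
If it is in chest 1 (prior 1/3): chest 2 is available, opened with probability 2/3; weight (1/3)·(2/3) = 2/9.
If it is in chest 2 (prior 1/3): the guide opened chest 2, so this case is ruled out; weight (1/3)·0 = 0.
If it is in chest 3 (prior 1/3): only chest 2 is available, probability 1; weight (1/3)·1 = 1/3.
The weights sum to 5/9.
So P(the ruby in chest 3 | the guide opened chest 2) = (1/3) / (5/9) = 3/5.

3/5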